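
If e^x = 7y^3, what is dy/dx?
Apply d/dx to both sides, remembering that y depends on x. Each occurrence of y therefore brings in a y' = dy/dx via the chain rule.

With F(x, y) equal to the left-hand side minus the right, differentiate F term by term:
  d/dx[-7y^3] = -21y^2·y'
  d/dx[e^(x)] = e^(x)
Adding these up, d/dx[F] = 0 becomes
  (e^(x)) + (-21y^2)·y' = 0,
so isolating y',
  dy/dx = -(e^(x))/(-21y^2) = e^(x)/(21y^2)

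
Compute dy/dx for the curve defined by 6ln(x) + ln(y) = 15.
Differentiate the relation implicitly: treat y = y(x) and apply the chain rule, so every y-derivative picks up a y' = dy/dx factor.

With everything moved to the left-hand side, differentiate term by term:
  d/dx[6ln(x)] = 6/x
  d/dx[ln(y)] = y'/y
  d/dx[-15] = 0

Separating the contributions that come from x directly and those that come through y:
  without y':      6/x
  multiplying y':  1/y

so (6/x) + (1/y)·y' = 0, and therefore
  dy/dx = -(6/x)/(1/y) = -6y/x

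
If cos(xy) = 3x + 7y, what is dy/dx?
Differentiate both sides with respect to x, treating y as y(x). By the chain rule, any term containing y contributes a factor of y' = dy/dx when we differentiate it.

Move every term to one side and write the relation as F(x, y) = 0. Term by term,
  d/dx[-3x] = -3
  d/dx[-7y] = -7·y'
  d/dx[cos(xy)] = -(x·y' + y)·sin(xy)

The pieces without y' make up ∂F/∂x and the coefficient of y' is ∂F/∂y:
  ∂F/∂x = -y·sin(xy) - 3,
  ∂F/∂y = -x·sin(xy) - 7.

Since d/dx[F] = ∂F/∂x + (∂F/∂y)·y' = 0, solve for y':
  (∂F/∂y)·y' = -∂F/∂x
  dy/dx = -(∂F/∂x)/(∂F/∂y) = -(-y·sin(xy) - 3)/(-x·sin(xy) - 7) = -(y·sin(xy) + 3)/(x·sin(xy) + 7)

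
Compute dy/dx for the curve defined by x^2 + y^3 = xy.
Differentiate both sides with respect to x, treating y as y(x). By the chain rule, any term containing y contributes a factor of y' = dy/dx when we differentiate it.

Move every term to one side and write the relation as F(x, y) = 0. Term by term,
  d/dx[x^2] = 2x
  d/dx[-xy] = -x·y' - y
  d/dx[y^3] = 3y^2·y'

The pieces without y' make up ∂F/∂x and the coefficient of y' is ∂F/∂y:
  ∂F/∂x = 2x - y,
  ∂F/∂y = -x + 3y^2.

Since d/dx[F] = ∂F/∂x + (∂F/∂y)·y' = 0, solve for y':
  (∂F/∂y)·y' = -∂F/∂x
  dy/dx = -(∂F/∂x)/(∂F/∂y) = -(2x - y)/(-x + 3y^2) = (2x - y)/(x - 3y^2)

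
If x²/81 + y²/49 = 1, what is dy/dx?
Differentiate both sides with respect to x, treating y as y(x). By the chain rule, any term containing y contributes a factor of y' = dy/dx when we differentiate it.

Move every term to one side and write the relation as F(x, y) = 0. Term by term,
  d/dx[x^2/81] = 2x/81
  d/dx[y^2/49] = 2y·y'/49
  d/dx[-1] = 0

The pieces without y' make up ∂F/∂x and the coefficient of y' is ∂F/∂y:
  ∂F/∂x = 2x/81,
  ∂F/∂y = 2y/49.

Since d/dx[F] = ∂F/∂x + (∂F/∂y)·y' = 0, solve for y':
  (∂F/∂y)·y' = -∂F/∂x
  dy/dx = -(∂F/∂x)/(∂F/∂y) = -(2x/81)/(2y/49) = -49x/(81y)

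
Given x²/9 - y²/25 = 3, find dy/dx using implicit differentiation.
Apply d/dx to both sides, remembering that y depends on x. Each occurrence of y therefore brings in a y' = dy/dx via the chain rule.

With F(x, y) equal to the left-hand side minus the right, differentiate F term by term:
  d/dx[x^2/9] = 2x/9
  d/dx[-y^2/25] = -2y·y'/25
  d/dx[-3] = 0
Adding these up, d/dx[F] = 0 becomes
  (2x/9) + (-2y/25)·y' = 0,
so isolating y',
  dy/dx = -(2x/9)/(-2y/25) = 25x/(9y)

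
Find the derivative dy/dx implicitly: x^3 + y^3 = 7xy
Apply d/dx to both sides, remembering that y depends on x. Each occurrence of y therefore brings in a y' = dy/dx via the chain rule.

With F(x, y) equal to the left-hand side minus the right, differentiate F term by term:
  d/dx[x^3] = 3x^2
  d/dx[-7xy] = -7x·y' - 7y
  d/dx[y^3] = 3y^2·y'
Adding these up, d/dx[F] = 0 becomes
  (3x^2 - 7y) + (-7x + 3y^2)·y' = 0,
so isolating y',
  dy/dx = -(3x^2 - 7y)/(-7x + 3y^2) = (3x^2 - 7y)/(7x - 3y^2)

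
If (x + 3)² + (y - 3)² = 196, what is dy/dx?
Differentiate the relation implicitly: treat y = y(x) and apply the chain rule, so every y-derivative picks up a y' = dy/dx factor.

With everything moved to the left-hand side, differentiate term by term:
  d/dx[(x + 3)^2] = 2x + 6
  d/dx[(y - 3)^2] = 2·y'(y - 3)
  d/dx[-196] = 0

Separating the contributions that come from x directly and those that come through y:
  without y':      2x + 6
  multiplying y':  2y - 6

so (2x + 6) + (2y - 6)·y' = 0, and therefore
  dy/dx = -(2x + 6)/(2y - 6) = (-x - 3)/(y - 3)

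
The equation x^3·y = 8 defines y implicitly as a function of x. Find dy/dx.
Differentiate the relation implicitly: treat y = y(x) and apply the chain rule, so every y-derivative picks up a y' = dy/dx factor.

With everything moved to the left-hand side, differentiate term by term:
  d/dx[x^3y] = x^3·y' + 3x^2y
  d/dx[-8] = 0

Separating the contributions that come from x directly and those that come through y:
  without y':      3x^2y
  multiplying y':  x^3

so (3x^2y) + (x^3)·y' = 0, and therefore
  dy/dx = -(3x^2y)/(x^3) = -3y/x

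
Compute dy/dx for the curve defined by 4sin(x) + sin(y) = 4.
Differentiate both sides with respect to x, treating y as y(x). By the chain rule, any term containing y contributes a factor of y' = dy/dx when we differentiate it.

Move every term to one side and write the relation as F(x, y) = 0. Term by term,
  d/dx[4sin(x)] = 4cos(x)
  d/dx[sin(y)] = y'·cos(y)
  d/dx[-4] = 0

The pieces without y' make up ∂F/∂x and the coefficient of y' is ∂F/∂y:
  ∂F/∂x = 4cos(x),
  ∂F/∂y = cos(y).

Since d/dx[F] = ∂F/∂x + (∂F/∂y)·y' = 0, solve for y':
  (∂F/∂y)·y' = -∂F/∂x
  dy/dx = -(∂F/∂x)/(∂F/∂y) = -(4cos(x))/(cos(y)) = -4cos(x)/cos(y)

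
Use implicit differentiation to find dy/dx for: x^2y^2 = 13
Apply d/dx to both sides, remembering that y depends on x. Each occurrence of y therefore brings in a y' = dy/dx via the chain rule.

With F(x, y) equal to the left-hand side minus the right, differentiate F term by term:
  d/dx[x^2y^2] = 2x^2y·y' + 2xy^2
  d/dx[-13] = 0
Adding these up, d/dx[F] = 0 becomes
  (2xy^2) + (2x^2y)·y' = 0,
so isolating y',
  dy/dx = -(2xy^2)/(2x^2y) = -y/x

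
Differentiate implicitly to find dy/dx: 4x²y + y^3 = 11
Differentiate both sides with respect to x, treating y as y(x). By the chain rule, any term containing y contributes a factor of y' = dy/dx when we differentiate it.

Move every term to one side and write the relation as F(x, y) = 0. Term by term,
  d/dx[4x^2y] = 4x^2·y' + 8xy
  d/dx[y^3] = 3y^2·y'
  d/dx[-11] = 0

The pieces without y' make up ∂F/∂x and the coefficient of y' is ∂F/∂y:
  ∂F/∂x = 8xy,
  ∂F/∂y = 4x^2 + 3y^2.

Since d/dx[F] = ∂F/∂x + (∂F/∂y)·y' = 0, solve for y':
  (∂F/∂y)·y' = -∂F/∂x
  dy/dx = -(∂F/∂x)/(∂F/∂y) = -(8xy)/(4x^2 + 3y^2) = -8xy/(4x^2 + 3y^2)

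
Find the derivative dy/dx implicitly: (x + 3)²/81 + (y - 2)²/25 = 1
Apply d/dx to both sides, remembering that y depends on x. Each occurrence of y therefore brings in a y' = dy/dx via the chain rule.

With F(x, y) equal to the left-hand side minus the right, differentiate F term by term:
  d/dx[(x + 3)^2/81] = 2x/81 + 2/27
  d/dx[(y - 2)^2/25] = 2·y'(y - 2)/25
  d/dx[-1] = 0
Adding these up, d/dx[F] = 0 becomes
  (2x/81 + 2/27) + (2y/25 - 4/25)·y' = 0,
so isolating y',
  dy/dx = -(2x/81 + 2/27)/(2y/25 - 4/25)
        = -(2(x + 3)/81)/(2(y - 2)/25) = 25(-x - 3)/(81(y - 2))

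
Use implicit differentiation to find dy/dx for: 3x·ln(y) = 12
Differentiate the relation implicitly: treat y = y(x) and apply the chain rule, so every y-derivative picks up a y' = dy/dx factor.

With everything moved to the left-hand side, differentiate term by term:
  d/dx[3x·ln(y)] = 3x·y'/y + 3ln(y)
  d/dx[-12] = 0

Separating the contributions that come from x directly and those that come through y:
  without y':      3ln(y)
  multiplying y':  3x/y

so (3ln(y)) + (3x/y)·y' = 0, and therefore
  dy/dx = -(3ln(y))/(3x/y) = -y·ln(y)/x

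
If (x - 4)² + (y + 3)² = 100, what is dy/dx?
Take d/dx of both sides. Since y is implicitly a function of x, the chain rule attaches a y' = dy/dx factor whenever we differentiate through y.

Set F(x, y) = (left side) − (right side), so the curve is F = 0. Differentiating each term of F:
  d/dx[(x - 4)^2] = 2x - 8
  d/dx[(y + 3)^2] = 2·y'(y + 3)
  d/dx[-100] = 0

Collecting, the y'-free part is the partial derivative in x and the y' coefficient is the partial derivative in y:
  ∂F/∂x = 2x - 8
  ∂F/∂y = 2y + 6

so d/dx[F(x, y(x))] = ∂F/∂x + (∂F/∂y)·y' = 0. Rearranging,
  dy/dx = -(∂F/∂x)/(∂F/∂y) = -(2x - 8)/(2y + 6) = (4 - x)/(y + 3)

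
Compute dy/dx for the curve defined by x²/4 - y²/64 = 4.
Apply d/dx to both sides, remembering that y depends on x. Each occurrence of y therefore brings in a y' = dy/dx via the chain rule.

With F(x, y) equal to the left-hand side minus the right, differentiate F term by term:
  d/dx[x^2/4] = x/2
  d/dx[-y^2/64] = -y·y'/32
  d/dx[-4] = 0
Adding these up, d/dx[F] = 0 becomes
  (x/2) + (-y/32)·y' = 0,
so isolating y',
  dy/dx = -(x/2)/(-y/32) = 16x/y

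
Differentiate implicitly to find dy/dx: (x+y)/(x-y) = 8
Differentiate the relation implicitly: treat y = y(x) and apply the chain rule, so every y-derivative picks up a y' = dy/dx factor.

With everything moved to the left-hand side, differentiate term by term:
  d/dx[(x + y)/(x - y)] = (y' + 1)/(x - y) + (x + y)(y' - 1)/(x - y)^2
  d/dx[-8] = 0

Separating the contributions that come from x directly and those that come through y:
  without y':      1/(x - y) - (x + y)/(x - y)^2
  multiplying y':  1/(x - y) + (x + y)/(x - y)^2

so (1/(x - y) - (x + y)/(x - y)^2) + (1/(x - y) + (x + y)/(x - y)^2)·y' = 0, and therefore
  dy/dx = -(1/(x - y) - (x + y)/(x - y)^2)/(1/(x - y) + (x + y)/(x - y)^2)
        = -(-2y/(x - y)^2)/(2x/(x - y)^2) = y/x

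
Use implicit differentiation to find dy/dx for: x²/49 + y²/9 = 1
Differentiate both sides with respect to x, treating y as y(x). By the chain rule, any term containing y contributes a factor of y' = dy/dx when we differentiate it.

Move every term to one side and write the relation as F(x, y) = 0. Term by term,
  d/dx[x^2/49] = 2x/49
  d/dx[y^2/9] = 2y·y'/9
  d/dx[-1] = 0

The pieces without y' make up ∂F/∂x and the coefficient of y' is ∂F/∂y:
  ∂F/∂x = 2x/49,
  ∂F/∂y = 2y/9.

Since d/dx[F] = ∂F/∂x + (∂F/∂y)·y' = 0, solve for y':
  (∂F/∂y)·y' = -∂F/∂x
  dy/dx = -(∂F/∂x)/(∂F/∂y) = -(2x/49)/(2y/9) = -9x/(49y)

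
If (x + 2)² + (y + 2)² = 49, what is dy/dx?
Differentiate both sides with respect to x, treating y as y(x). By the chain rule, any term containing y contributes a factor of y' = dy/dx when we differentiate it.

Move every term to one side and write the relation as F(x, y) = 0. Term by term,
  d/dx[(x + 2)^2] = 2x + 4
  d/dx[(y + 2)^2] = 2·y'(y + 2)
  d/dx[-49] = 0

The pieces without y' make up ∂F/∂x and the coefficient of y' is ∂F/∂y:
  ∂F/∂x = 2x + 4,
  ∂F/∂y = 2y + 4.

Since d/dx[F] = ∂F/∂x + (∂F/∂y)·y' = 0, solve for y':
  (∂F/∂y)·y' = -∂F/∂x
  dy/dx = -(∂F/∂x)/(∂F/∂y) = -(2x + 4)/(2y + 4) = (-x - 2)/(y + 2)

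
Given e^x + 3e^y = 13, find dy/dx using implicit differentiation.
Differentiate the relation implicitly: treat y = y(x) and apply the chain rule, so every y-derivative picks up a y' = dy/dx factor.

With everything moved to the left-hand side, differentiate term by term:
  d/dx[e^(x)] = e^(x)
  d/dx[3e^(y)] = 3·y'·e^(y)
  d/dx[-13] = 0

Separating the contributions that come from x directly and those that come through y:
  without y':      e^(x)
  multiplying y':  3e^(y)

so (e^(x)) + (3e^(y))·y' = 0, and therefore
  dy/dx = -(e^(x))/(3e^(y)) = -e^(x - y)/3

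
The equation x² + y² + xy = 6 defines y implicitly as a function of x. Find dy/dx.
Take d/dx of both sides. Since y is implicitly a function of x, the chain rule attaches a y' = dy/dx factor whenever we differentiate through y.

Set F(x, y) = (left side) − (right side), so the curve is F = 0. Differentiating each term of F:
  d/dx[x^2] = 2x
  d/dx[xy] = x·y' + y
  d/dx[y^2] = 2y·y'
  d/dx[-6] = 0

Collecting, the y'-free part is the partial derivative in x and the y' coefficient is the partial derivative in y:
  ∂F/∂x = 2x + y
  ∂F/∂y = x + 2y

so d/dx[F(x, y(x))] = ∂F/∂x + (∂F/∂y)·y' = 0. Rearranging,
  dy/dx = -(∂F/∂x)/(∂F/∂y) = -(2x + y)/(x + 2y) = (-2x - y)/(x + 2y)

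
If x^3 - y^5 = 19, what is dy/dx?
Differentiate the relation implicitly: treat y = y(x) and apply the chain rule, so every y-derivative picks up a y' = dy/dx factor.

With everything moved to the left-hand side, differentiate term by term:
  d/dx[x^3] = 3x^2
  d/dx[-y^5] = -5y^4·y'
  d/dx[-19] = 0

Separating the contributions that come from x directly and those that come through y:
  without y':      3x^2
  multiplying y':  -5y^4

so (3x^2) + (-5y^4)·y' = 0, and therefore
  dy/dx = -(3x^2)/(-5y^4) = 3x^2/(5y^4)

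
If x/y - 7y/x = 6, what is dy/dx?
Take d/dx of both sides. Since y is implicitly a function of x, the chain rule attaches a y' = dy/dx factor whenever we differentiate through y.

Set F(x, y) = (left side) − (right side), so the curve is F = 0. Differentiating each term of F:
  d/dx[x/y] = -x·y'/y^2 + 1/y
  d/dx[-7y/x] = -7·y'/x + 7y/x^2
  d/dx[-6] = 0

Collecting, the y'-free part is the partial derivative in x and the y' coefficient is the partial derivative in y:
  ∂F/∂x = 1/y + 7y/x^2
  ∂F/∂y = -x/y^2 - 7/x

so d/dx[F(x, y(x))] = ∂F/∂x + (∂F/∂y)·y' = 0. Rearranging,
  dy/dx = -(∂F/∂x)/(∂F/∂y) = -(1/y + 7y/x^2)/(-x/y^2 - 7/x)
        = -((x^2 + 7y^2)/(x^2y))/(-(x^2 + 7y^2)/(xy^2)) = y/x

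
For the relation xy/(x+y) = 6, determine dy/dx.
Differentiate both sides with respect to x, treating y as y(x). By the chain rule, any term containing y contributes a factor of y' = dy/dx when we differentiate it.

Move every term to one side and write the relation as F(x, y) = 0. Term by term,
  d/dx[xy/(x + y)] = xy(-y' - 1)/(x + y)^2 + x·y'/(x + y) + y/(x + y)
  d/dx[-6] = 0

The pieces without y' make up ∂F/∂x and the coefficient of y' is ∂F/∂y:
  ∂F/∂x = -xy/(x + y)^2 + y/(x + y),
  ∂F/∂y = -xy/(x + y)^2 + x/(x + y).

Since d/dx[F] = ∂F/∂x + (∂F/∂y)·y' = 0, solve for y':
  (∂F/∂y)·y' = -∂F/∂x
  dy/dx = -(∂F/∂x)/(∂F/∂y) = -(-xy/(x + y)^2 + y/(x + y))/(-xy/(x + y)^2 + x/(x + y))
        = -(y^2/(x + y)^2)/(x^2/(x + y)^2) = -y^2/x^2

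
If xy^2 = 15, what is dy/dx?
Apply d/dx to both sides, remembering that y depends on x. Each occurrence of y therefore brings in a y' = dy/dx via the chain rule.

With F(x, y) equal to the left-hand side minus the right, differentiate F term by term:
  d/dx[xy^2] = 2xy·y' + y^2
  d/dx[-15] = 0
Adding these up, d/dx[F] = 0 becomes
  (y^2) + (2xy)·y' = 0,
so isolating y',
  dy/dx = -(y^2)/(2xy) = -y/(2x)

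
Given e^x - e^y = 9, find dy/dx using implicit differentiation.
Take d/dx of both sides. Since y is implicitly a function of x, the chain rule attaches a y' = dy/dx factor whenever we differentiate through y.

Set F(x, y) = (left side) − (right side), so the curve is F = 0. Differentiating each term of F:
  d/dx[e^(x)] = e^(x)
  d/dx[-e^(y)] = -y'·e^(y)
  d/dx[-9] = 0

Collecting, the y'-free part is the partial derivative in x and the y' coefficient is the partial derivative in y:
  ∂F/∂x = e^(x)
  ∂F/∂y = -e^(y)

so d/dx[F(x, y(x))] = ∂F/∂x + (∂F/∂y)·y' = 0. Rearranging,
  dy/dx = -(∂F/∂x)/(∂F/∂y) = -(e^(x))/(-e^(y)) = e^(x - y)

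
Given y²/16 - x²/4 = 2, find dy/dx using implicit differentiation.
Take d/dx of both sides. Since y is implicitly a function of x, the chain rule attaches a y' = dy/dx factor whenever we differentiate through y.

Set F(x, y) = (left side) − (right side), so the curve is F = 0. Differentiating each term of F:
  d/dx[-x^2/4] = -x/2
  d/dx[y^2/16] = y·y'/8
  d/dx[-2] = 0

Collecting, the y'-free part is the partial derivative in x and the y' coefficient is the partial derivative in y:
  ∂F/∂x = -x/2
  ∂F/∂y = y/8

so d/dx[F(x, y(x))] = ∂F/∂x + (∂F/∂y)·y' = 0. Rearranging,
  dy/dx = -(∂F/∂x)/(∂F/∂y) = -(-x/2)/(y/8) = 4x/y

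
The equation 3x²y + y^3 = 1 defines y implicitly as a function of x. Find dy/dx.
Apply d/dx to both sides, remembering that y depends on x. Each occurrence of y therefore brings in a y' = dy/dx via the chain rule.

With F(x, y) equal to the left-hand side minus the right, differentiate F term by term:
  d/dx[3x^2y] = 3x^2·y' + 6xy
  d/dx[y^3] = 3y^2·y'
  d/dx[-1] = 0
Adding these up, d/dx[F] = 0 becomes
  (6xy) + (3x^2 + 3y^2)·y' = 0,
so isolating y',
  dy/dx = -(6xy)/(3x^2 + 3y^2) = -2xy/(x^2 + y^2)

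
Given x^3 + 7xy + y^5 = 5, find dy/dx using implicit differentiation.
Differentiate both sides with respect to x, treating y as y(x). By the chain rule, any term containing y contributes a factor of y' = dy/dx when we differentiate it.

Move every term to one side and write the relation as F(x, y) = 0. Term by term,
  d/dx[x^3] = 3x^2
  d/dx[7xy] = 7x·y' + 7y
  d/dx[y^5] = 5y^4·y'
  d/dx[-5] = 0

The pieces without y' make up ∂F/∂x and the coefficient of y' is ∂F/∂y:
  ∂F/∂x = 3x^2 + 7y,
  ∂F/∂y = 7x + 5y^4.

Since d/dx[F] = ∂F/∂x + (∂F/∂y)·y' = 0, solve for y':
  (∂F/∂y)·y' = -∂F/∂x
  dy/dx = -(∂F/∂x)/(∂F/∂y) = -(3x^2 + 7y)/(7x + 5y^4) = (-3x^2 - 7y)/(7x + 5y^4)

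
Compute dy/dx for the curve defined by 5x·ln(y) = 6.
Differentiate the relation implicitly: treat y = y(x) and apply the chain rule, so every y-derivative picks up a y' = dy/dx factor.

With everything moved to the left-hand side, differentiate term by term:
  d/dx[5x·ln(y)] = 5x·y'/y + 5ln(y)
  d/dx[-6] = 0

Separating the contributions that come from x directly and those that come through y:
  without y':      5ln(y)
  multiplying y':  5x/y

so (5ln(y)) + (5x/y)·y' = 0, and therefore
  dy/dx = -(5ln(y))/(5x/y) = -y·ln(y)/x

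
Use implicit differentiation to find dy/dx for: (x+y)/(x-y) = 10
Differentiate both sides with respect to x, treating y as y(x). By the chain rule, any term containing y contributes a factor of y' = dy/dx when we differentiate it.

Move every term to one side and write the relation as F(x, y) = 0. Term by term,
  d/dx[(x + y)/(x - y)] = (y' + 1)/(x - y) + (x + y)(y' - 1)/(x - y)^2
  d/dx[-10] = 0

The pieces without y' make up ∂F/∂x and the coefficient of y' is ∂F/∂y:
  ∂F/∂x = 1/(x - y) - (x + y)/(x - y)^2,
  ∂F/∂y = 1/(x - y) + (x + y)/(x - y)^2.

Since d/dx[F] = ∂F/∂x + (∂F/∂y)·y' = 0, solve for y':
  (∂F/∂y)·y' = -∂F/∂x
  dy/dx = -(∂F/∂x)/(∂F/∂y) = -(1/(x - y) - (x + y)/(x - y)^2)/(1/(x - y) + (x + y)/(x - y)^2)
        = -(-2y/(x - y)^2)/(2x/(x - y)^2) = y/x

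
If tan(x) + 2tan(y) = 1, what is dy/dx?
Differentiate both sides with respect to x, treating y as y(x). By the chain rule, any term containing y contributes a factor of y' = dy/dx when we differentiate it.

Move every term to one side and write the relation as F(x, y) = 0. Term by term,
  d/dx[tan(x)] = tan(x)^2 + 1
  d/dx[2tan(y)] = 2·y'(tan(y)^2 + 1)
  d/dx[-1] = 0

The pieces without y' make up ∂F/∂x and the coefficient of y' is ∂F/∂y:
  ∂F/∂x = tan(x)^2 + 1,
  ∂F/∂y = 2tan(y)^2 + 2.

Since d/dx[F] = ∂F/∂x + (∂F/∂y)·y' = 0, solve for y':
  (∂F/∂y)·y' = -∂F/∂x
  dy/dx = -(∂F/∂x)/(∂F/∂y) = -(tan(x)^2 + 1)/(2tan(y)^2 + 2) = -cos(y)^2/(2cos(x)^2)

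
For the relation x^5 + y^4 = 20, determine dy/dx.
Apply d/dx to both sides, remembering that y depends on x. Each occurrence of y therefore brings in a y' = dy/dx via the chain rule.

With F(x, y) equal to the left-hand side minus the right, differentiate F term by term:
  d/dx[x^5] = 5x^4
  d/dx[y^4] = 4y^3·y'
  d/dx[-20] = 0
Adding these up, d/dx[F] = 0 becomes
  (5x^4) + (4y^3)·y' = 0,
so isolating y',
  dy/dx = -(5x^4)/(4y^3) = -5x^4/(4y^3)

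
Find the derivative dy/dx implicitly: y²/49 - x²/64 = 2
Differentiate both sides with respect to x, treating y as y(x). By the chain rule, any term containing y contributes a factor of y' = dy/dx when we differentiate it.

Move every term to one side and write the relation as F(x, y) = 0. Term by term,
  d/dx[-x^2/64] = -x/32
  d/dx[y^2/49] = 2y·y'/49
  d/dx[-2] = 0

The pieces without y' make up ∂F/∂x and the coefficient of y' is ∂F/∂y:
  ∂F/∂x = -x/32,
  ∂F/∂y = 2y/49.

Since d/dx[F] = ∂F/∂x + (∂F/∂y)·y' = 0, solve for y':
  (∂F/∂y)·y' = -∂F/∂x
  dy/dx = -(∂F/∂x)/(∂F/∂y) = -(-x/32)/(2y/49) = 49x/(64y)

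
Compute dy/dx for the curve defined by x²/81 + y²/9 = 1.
Differentiate both sides with respect to x, treating y as y(x). By the chain rule, any term containing y contributes a factor of y' = dy/dx when we differentiate it.

Move every term to one side and write the relation as F(x, y) = 0. Term by term,
  d/dx[x^2/81] = 2x/81
  d/dx[y^2/9] = 2y·y'/9
  d/dx[-1] = 0

The pieces without y' make up ∂F/∂x and the coefficient of y' is ∂F/∂y:
  ∂F/∂x = 2x/81,
  ∂F/∂y = 2y/9.

Since d/dx[F] = ∂F/∂x + (∂F/∂y)·y' = 0, solve for y':
  (∂F/∂y)·y' = -∂F/∂x
  dy/dx = -(∂F/∂x)/(∂F/∂y) = -(2x/81)/(2y/9) = -x/(9y)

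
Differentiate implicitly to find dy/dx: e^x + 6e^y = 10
Differentiate the relation implicitly: treat y = y(x) and apply the chain rule, so every y-derivative picks up a y' = dy/dx factor.

With everything moved to the left-hand side, differentiate term by term:
  d/dx[e^(x)] = e^(x)
  d/dx[6e^(y)] = 6·y'·e^(y)
  d/dx[-10] = 0

Separating the contributions that come from x directly and those that come through y:
  without y':      e^(x)
  multiplying y':  6e^(y)

so (e^(x)) + (6e^(y))·y' = 0, and therefore
  dy/dx = -(e^(x))/(6e^(y)) = -e^(x - y)/6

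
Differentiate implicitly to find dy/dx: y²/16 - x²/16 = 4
Differentiate the relation implicitly: treat y = y(x) and apply the chain rule, so every y-derivative picks up a y' = dy/dx factor.

With everything moved to the left-hand side, differentiate term by term:
  d/dx[-x^2/16] = -x/8
  d/dx[y^2/16] = y·y'/8
  d/dx[-4] = 0

Separating the contributions that come from x directly and those that come through y:
  without y':      -x/8
  multiplying y':  y/8

so (-x/8) + (y/8)·y' = 0, and therefore
  dy/dx = -(-x/8)/(y/8) = x/y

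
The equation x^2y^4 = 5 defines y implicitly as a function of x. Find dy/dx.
Apply d/dx to both sides, remembering that y depends on x. Each occurrence of y therefore brings in a y' = dy/dx via the chain rule.

With F(x, y) equal to the left-hand side minus the right, differentiate F term by term:
  d/dx[x^2y^4] = 4x^2y^3·y' + 2xy^4
  d/dx[-5] = 0
Adding these up, d/dx[F] = 0 becomes
  (2xy^4) + (4x^2y^3)·y' = 0,
so isolating y',
  dy/dx = -(2xy^4)/(4x^2y^3) = -y/(2x)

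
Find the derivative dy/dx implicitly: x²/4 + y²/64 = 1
Differentiate the relation implicitly: treat y = y(x) and apply the chain rule, so every y-derivative picks up a y' = dy/dx factor.

With everything moved to the left-hand side, differentiate term by term:
  d/dx[x^2/4] = x/2
  d/dx[y^2/64] = y·y'/32
  d/dx[-1] = 0

Separating the contributions that come from x directly and those that come through y:
  without y':      x/2
  multiplying y':  y/32

so (x/2) + (y/32)·y' = 0, and therefore
  dy/dx = -(x/2)/(y/32) = -16x/y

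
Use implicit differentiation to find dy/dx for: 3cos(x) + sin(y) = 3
Differentiate the relation implicitly: treat y = y(x) and apply the chain rule, so every y-derivative picks up a y' = dy/dx factor.

With everything moved to the left-hand side, differentiate term by term:
  d/dx[sin(y)] = y'·cos(y)
  d/dx[3cos(x)] = -3sin(x)
  d/dx[-3] = 0

Separating the contributions that come from x directly and those that come through y:
  without y':      -3sin(x)
  multiplying y':  cos(y)

so (-3sin(x)) + (cos(y))·y' = 0, and therefore
  dy/dx = -(-3sin(x))/(cos(y)) = 3sin(x)/cos(y)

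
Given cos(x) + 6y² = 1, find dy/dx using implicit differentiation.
Take d/dx of both sides. Since y is implicitly a function of x, the chain rule attaches a y' = dy/dx factor whenever we differentiate through y.

Set F(x, y) = (left side) − (right side), so the curve is F = 0. Differentiating each term of F:
  d/dx[6y^2] = 12y·y'
  d/dx[cos(x)] = -sin(x)
  d/dx[-1] = 0

Collecting, the y'-free part is the partial derivative in x and the y' coefficient is the partial derivative in y:
  ∂F/∂x = -sin(x)
  ∂F/∂y = 12y

so d/dx[F(x, y(x))] = ∂F/∂x + (∂F/∂y)·y' = 0. Rearranging,
  dy/dx = -(∂F/∂x)/(∂F/∂y) = -(-sin(x))/(12y) = sin(x)/(12y)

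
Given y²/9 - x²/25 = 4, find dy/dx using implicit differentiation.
Differentiate both sides with respect to x, treating y as y(x). By the chain rule, any term containing y contributes a factor of y' = dy/dx when we differentiate it.

Move every term to one side and write the relation as F(x, y) = 0. Term by term,
  d/dx[-x^2/25] = -2x/25
  d/dx[y^2/9] = 2y·y'/9
  d/dx[-4] = 0

The pieces without y' make up ∂F/∂x and the coefficient of y' is ∂F/∂y:
  ∂F/∂x = -2x/25,
  ∂F/∂y = 2y/9.

Since d/dx[F] = ∂F/∂x + (∂F/∂y)·y' = 0, solve for y':
  (∂F/∂y)·y' = -∂F/∂x
  dy/dx = -(∂F/∂x)/(∂F/∂y) = -(-2x/25)/(2y/9) = 9x/(25y)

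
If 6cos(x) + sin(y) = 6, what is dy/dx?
Differentiate the relation implicitly: treat y = y(x) and apply the chain rule, so every y-derivative picks up a y' = dy/dx factor.

With everything moved to the left-hand side, differentiate term by term:
  d/dx[sin(y)] = y'·cos(y)
  d/dx[6cos(x)] = -6sin(x)
  d/dx[-6] = 0

Separating the contributions that come from x directly and those that come through y:
  without y':      -6sin(x)
  multiplying y':  cos(y)

so (-6sin(x)) + (cos(y))·y' = 0, and therefore
  dy/dx = -(-6sin(x))/(cos(y)) = 6sin(x)/cos(y)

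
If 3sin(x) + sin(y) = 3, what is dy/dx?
Take d/dx of both sides. Since y is implicitly a function of x, the chain rule attaches a y' = dy/dx factor whenever we differentiate through y.

Set F(x, y) = (left side) − (right side), so the curve is F = 0. Differentiating each term of F:
  d/dx[3sin(x)] = 3cos(x)
  d/dx[sin(y)] = y'·cos(y)
  d/dx[-3] = 0

Collecting, the y'-free part is the partial derivative in x and the y' coefficient is the partial derivative in y:
  ∂F/∂x = 3cos(x)
  ∂F/∂y = cos(y)

so d/dx[F(x, y(x))] = ∂F/∂x + (∂F/∂y)·y' = 0. Rearranging,
  dy/dx = -(∂F/∂x)/(∂F/∂y) = -(3cos(x))/(cos(y)) = -3cos(x)/cos(y)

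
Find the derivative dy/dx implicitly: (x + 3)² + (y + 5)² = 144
Differentiate the relation implicitly: treat y = y(x) and apply the chain rule, so every y-derivative picks up a y' = dy/dx factor.

With everything moved to the left-hand side, differentiate term by term:
  d/dx[(x + 3)^2] = 2x + 6
  d/dx[(y + 5)^2] = 2·y'(y + 5)
  d/dx[-144] = 0

Separating the contributions that come from x directly and those that come through y:
  without y':      2x + 6
  multiplying y':  2y + 10

so (2x + 6) + (2y + 10)·y' = 0, and therefore
  dy/dx = -(2x + 6)/(2y + 10) = (-x - 3)/(y + 5)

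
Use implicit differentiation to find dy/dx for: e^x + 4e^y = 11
Take d/dx of both sides. Since y is implicitly a function of x, the chain rule attaches a y' = dy/dx factor whenever we differentiate through y.

Set F(x, y) = (left side) − (right side), so the curve is F = 0. Differentiating each term of F:
  d/dx[e^(x)] = e^(x)
  d/dx[4e^(y)] = 4·y'·e^(y)
  d/dx[-11] = 0

Collecting, the y'-free part is the partial derivative in x and the y' coefficient is the partial derivative in y:
  ∂F/∂x = e^(x)
  ∂F/∂y = 4e^(y)

so d/dx[F(x, y(x))] = ∂F/∂x + (∂F/∂y)·y' = 0. Rearranging,
  dy/dx = -(∂F/∂x)/(∂F/∂y) = -(e^(x))/(4e^(y)) = -e^(x - y)/4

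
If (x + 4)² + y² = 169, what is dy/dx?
Apply d/dx to both sides, remembering that y depends on x. Each occurrence of y therefore brings in a y' = dy/dx via the chain rule.

With F(x, y) equal to the left-hand side minus the right, differentiate F term by term:
  d/dx[y^2] = 2y·y'
  d/dx[(x + 4)^2] = 2x + 8
  d/dx[-169] = 0
Adding these up, d/dx[F] = 0 becomes
  (2x + 8) + (2y)·y' = 0,
so isolating y',
  dy/dx = -(2x + 8)/(2y) = (-x - 4)/y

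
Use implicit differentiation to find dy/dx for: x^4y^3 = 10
Take d/dx of both sides. Since y is implicitly a function of x, the chain rule attaches a y' = dy/dx factor whenever we differentiate through y.

Set F(x, y) = (left side) − (right side), so the curve is F = 0. Differentiating each term of F:
  d/dx[x^4y^3] = 3x^4y^2·y' + 4x^3y^3
  d/dx[-10] = 0

Collecting, the y'-free part is the partial derivative in x and the y' coefficient is the partial derivative in y:
  ∂F/∂x = 4x^3y^3
  ∂F/∂y = 3x^4y^2

so d/dx[F(x, y(x))] = ∂F/∂x + (∂F/∂y)·y' = 0. Rearranging,
  dy/dx = -(∂F/∂x)/(∂F/∂y) = -(4x^3y^3)/(3x^4y^2) = -4y/(3x)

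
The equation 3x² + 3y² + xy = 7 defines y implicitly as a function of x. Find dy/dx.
Differentiate both sides with respect to x, treating y as y(x). By the chain rule, any term containing y contributes a factor of y' = dy/dx when we differentiate it.

Move every term to one side and write the relation as F(x, y) = 0. Term by term,
  d/dx[3x^2] = 6x
  d/dx[xy] = x·y' + y
  d/dx[3y^2] = 6y·y'
  d/dx[-7] = 0

The pieces without y' make up ∂F/∂x and the coefficient of y' is ∂F/∂y:
  ∂F/∂x = 6x + y,
  ∂F/∂y = x + 6y.

Since d/dx[F] = ∂F/∂x + (∂F/∂y)·y' = 0, solve for y':
  (∂F/∂y)·y' = -∂F/∂x
  dy/dx = -(∂F/∂x)/(∂F/∂y) = -(6x + y)/(x + 6y) = (-6x - y)/(x + 6y)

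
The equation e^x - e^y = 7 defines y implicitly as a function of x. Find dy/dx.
Apply d/dx to both sides, remembering that y depends on x. Each occurrence of y therefore brings in a y' = dy/dx via the chain rule.

With F(x, y) equal to the left-hand side minus the right, differentiate F term by term:
  d/dx[e^(x)] = e^(x)
  d/dx[-e^(y)] = -y'·e^(y)
  d/dx[-7] = 0
Adding these up, d/dx[F] = 0 becomes
  (e^(x)) + (-e^(y))·y' = 0,
so isolating y',
  dy/dx = -(e^(x))/(-e^(y)) = e^(x - y)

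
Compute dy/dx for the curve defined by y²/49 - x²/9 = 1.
Take d/dx of both sides. Since y is implicitly a function of x, the chain rule attaches a y' = dy/dx factor whenever we differentiate through y.

Set F(x, y) = (left side) − (right side), so the curve is F = 0. Differentiating each term of F:
  d/dx[-x^2/9] = -2x/9
  d/dx[y^2/49] = 2y·y'/49
  d/dx[-1] = 0

Collecting, the y'-free part is the partial derivative in x and the y' coefficient is the partial derivative in y:
  ∂F/∂x = -2x/9
  ∂F/∂y = 2y/49

so d/dx[F(x, y(x))] = ∂F/∂x + (∂F/∂y)·y' = 0. Rearranging,
  dy/dx = -(∂F/∂x)/(∂F/∂y) = -(-2x/9)/(2y/49) = 49x/(9y)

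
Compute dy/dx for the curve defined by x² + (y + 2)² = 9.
Take d/dx of both sides. Since y is implicitly a function of x, the chain rule attaches a y' = dy/dx factor whenever we differentiate through y.

Set F(x, y) = (left side) − (right side), so the curve is F = 0. Differentiating each term of F:
  d/dx[x^2] = 2x
  d/dx[(y + 2)^2] = 2·y'(y + 2)
  d/dx[-9] = 0

Collecting, the y'-free part is the partial derivative in x and the y' coefficient is the partial derivative in y:
  ∂F/∂x = 2x
  ∂F/∂y = 2y + 4

so d/dx[F(x, y(x))] = ∂F/∂x + (∂F/∂y)·y' = 0. Rearranging,
  dy/dx = -(∂F/∂x)/(∂F/∂y) = -(2x)/(2y + 4) = -x/(y + 2)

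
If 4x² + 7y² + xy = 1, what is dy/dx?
Differentiate both sides with respect to x, treating y as y(x). By the chain rule, any term containing y contributes a factor of y' = dy/dx when we differentiate it.

Move every term to one side and write the relation as F(x, y) = 0. Term by term,
  d/dx[4x^2] = 8x
  d/dx[xy] = x·y' + y
  d/dx[7y^2] = 14y·y'
  d/dx[-1] = 0

The pieces without y' make up ∂F/∂x and the coefficient of y' is ∂F/∂y:
  ∂F/∂x = 8x + y,
  ∂F/∂y = x + 14y.

Since d/dx[F] = ∂F/∂x + (∂F/∂y)·y' = 0, solve for y':
  (∂F/∂y)·y' = -∂F/∂x
  dy/dx = -(∂F/∂x)/(∂F/∂y) = -(8x + y)/(x + 14y) = (-8x - y)/(x + 14y)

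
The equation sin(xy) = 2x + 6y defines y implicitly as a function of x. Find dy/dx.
Differentiate both sides with respect to x, treating y as y(x). By the chain rule, any term containing y contributes a factor of y' = dy/dx when we differentiate it.

Move every term to one side and write the relation as F(x, y) = 0. Term by term,
  d/dx[-2x] = -2
  d/dx[-6y] = -6·y'
  d/dx[sin(xy)] = (x·y' + y)·cos(xy)

The pieces without y' make up ∂F/∂x and the coefficient of y' is ∂F/∂y:
  ∂F/∂x = y·cos(xy) - 2,
  ∂F/∂y = x·cos(xy) - 6.

Since d/dx[F] = ∂F/∂x + (∂F/∂y)·y' = 0, solve for y':
  (∂F/∂y)·y' = -∂F/∂x
  dy/dx = -(∂F/∂x)/(∂F/∂y) = -(y·cos(xy) - 2)/(x·cos(xy) - 6) = (-y·cos(xy) + 2)/(x·cos(xy) - 6)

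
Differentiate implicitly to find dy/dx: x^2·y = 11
Differentiate both sides with respect to x, treating y as y(x). By the chain rule, any term containing y contributes a factor of y' = dy/dx when we differentiate it.

Move every term to one side and write the relation as F(x, y) = 0. Term by term,
  d/dx[x^2y] = x^2·y' + 2xy
  d/dx[-11] = 0

The pieces without y' make up ∂F/∂x and the coefficient of y' is ∂F/∂y:
  ∂F/∂x = 2xy,
  ∂F/∂y = x^2.

Since d/dx[F] = ∂F/∂x + (∂F/∂y)·y' = 0, solve for y':
  (∂F/∂y)·y' = -∂F/∂x
  dy/dx = -(∂F/∂x)/(∂F/∂y) = -(2xy)/(x^2) = -2y/x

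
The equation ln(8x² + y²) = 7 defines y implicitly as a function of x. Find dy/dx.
Take d/dx of both sides. Since y is implicitly a function of x, the chain rule attaches a y' = dy/dx factor whenever we differentiate through y.

Set F(x, y) = (left side) − (right side), so the curve is F = 0. Differentiating each term of F:
  d/dx[ln(8x^2 + y^2)] = (16x + 2y·y')/(8x^2 + y^2)
  d/dx[-7] = 0

Collecting, the y'-free part is the partial derivative in x and the y' coefficient is the partial derivative in y:
  ∂F/∂x = 16x/(8x^2 + y^2)
  ∂F/∂y = 2y/(8x^2 + y^2)

so d/dx[F(x, y(x))] = ∂F/∂x + (∂F/∂y)·y' = 0. Rearranging,
  dy/dx = -(∂F/∂x)/(∂F/∂y) = -(16x/(8x^2 + y^2))/(2y/(8x^2 + y^2)) = -8x/y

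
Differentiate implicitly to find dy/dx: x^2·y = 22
Differentiate both sides with respect to x, treating y as y(x). By the chain rule, any term containing y contributes a factor of y' = dy/dx when we differentiate it.

Move every term to one side and write the relation as F(x, y) = 0. Term by term,
  d/dx[x^2y] = x^2·y' + 2xy
  d/dx[-22] = 0

The pieces without y' make up ∂F/∂x and the coefficient of y' is ∂F/∂y:
  ∂F/∂x = 2xy,
  ∂F/∂y = x^2.

Since d/dx[F] = ∂F/∂x + (∂F/∂y)·y' = 0, solve for y':
  (∂F/∂y)·y' = -∂F/∂x
  dy/dx = -(∂F/∂x)/(∂F/∂y) = -(2xy)/(x^2) = -2y/x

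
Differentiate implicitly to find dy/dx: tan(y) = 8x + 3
Apply d/dx to both sides, remembering that y depends on x. Each occurrence of y therefore brings in a y' = dy/dx via the chain rule.

With F(x, y) equal to the left-hand side minus the right, differentiate F term by term:
  d/dx[-8x] = -8
  d/dx[tan(y)] = y'(tan(y)^2 + 1)
  d/dx[-3] = 0
Adding these up, d/dx[F] = 0 becomes
  (-8) + (tan(y)^2 + 1)·y' = 0,
so isolating y',
  dy/dx = -(-8)/(tan(y)^2 + 1) = 8cos(y)^2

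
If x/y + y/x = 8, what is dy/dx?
Apply d/dx to both sides, remembering that y depends on x. Each occurrence of y therefore brings in a y' = dy/dx via the chain rule.

With F(x, y) equal to the left-hand side minus the right, differentiate F term by term:
  d/dx[x/y] = -x·y'/y^2 + 1/y
  d/dx[y/x] = y'/x - y/x^2
  d/dx[-8] = 0
Adding these up, d/dx[F] = 0 becomes
  (1/y - y/x^2) + (-x/y^2 + 1/x)·y' = 0,
so isolating y',
  dy/dx = -(1/y - y/x^2)/(-x/y^2 + 1/x)
        = -((x - y)(x + y)/(x^2y))/(-(x - y)(x + y)/(xy^2)) = y/x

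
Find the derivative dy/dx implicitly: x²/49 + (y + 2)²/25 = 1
Take d/dx of both sides. Since y is implicitly a function of x, the chain rule attaches a y' = dy/dx factor whenever we differentiate through y.

Set F(x, y) = (left side) − (right side), so the curve is F = 0. Differentiating each term of F:
  d/dx[x^2/49] = 2x/49
  d/dx[(y + 2)^2/25] = 2·y'(y + 2)/25
  d/dx[-1] = 0

Collecting, the y'-free part is the partial derivative in x and the y' coefficient is the partial derivative in y:
  ∂F/∂x = 2x/49
  ∂F/∂y = 2y/25 + 4/25

so d/dx[F(x, y(x))] = ∂F/∂x + (∂F/∂y)·y' = 0. Rearranging,
  dy/dx = -(∂F/∂x)/(∂F/∂y) = -(2x/49)/(2y/25 + 4/25)
        = -(2x/49)/(2(y + 2)/25) = -25x/(49y + 98)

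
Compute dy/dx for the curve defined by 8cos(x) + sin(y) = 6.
Apply d/dx to both sides, remembering that y depends on x. Each occurrence of y therefore brings in a y' = dy/dx via the chain rule.

With F(x, y) equal to the left-hand side minus the right, differentiate F term by term:
  d/dx[sin(y)] = y'·cos(y)
  d/dx[8cos(x)] = -8sin(x)
  d/dx[-6] = 0
Adding these up, d/dx[F] = 0 becomes
  (-8sin(x)) + (cos(y))·y' = 0,
so isolating y',
  dy/dx = -(-8sin(x))/(cos(y)) = 8sin(x)/cos(y)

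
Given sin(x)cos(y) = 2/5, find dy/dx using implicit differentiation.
Differentiate both sides with respect to x, treating y as y(x). By the chain rule, any term containing y contributes a factor of y' = dy/dx when we differentiate it.

Move every term to one side and write the relation as F(x, y) = 0. Term by term,
  d/dx[sin(x)·cos(y)] = -y'·sin(x)·sin(y) + cos(x)·cos(y)
  d/dx[-2/5] = 0

The pieces without y' make up ∂F/∂x and the coefficient of y' is ∂F/∂y:
  ∂F/∂x = cos(x)·cos(y),
  ∂F/∂y = -sin(x)·sin(y).

Since d/dx[F] = ∂F/∂x + (∂F/∂y)·y' = 0, solve for y':
  (∂F/∂y)·y' = -∂F/∂x
  dy/dx = -(∂F/∂x)/(∂F/∂y) = -(cos(x)·cos(y))/(-sin(x)·sin(y)) = 1/(tan(x)·tan(y))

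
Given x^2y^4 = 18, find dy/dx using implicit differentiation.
Differentiate the relation implicitly: treat y = y(x) and apply the chain rule, so every y-derivative picks up a y' = dy/dx factor.

With everything moved to the left-hand side, differentiate term by term:
  d/dx[x^2y^4] = 4x^2y^3·y' + 2xy^4
  d/dx[-18] = 0

Separating the contributions that come from x directly and those that come through y:
  without y':      2xy^4
  multiplying y':  4x^2y^3

so (2xy^4) + (4x^2y^3)·y' = 0, and therefore
  dy/dx = -(2xy^4)/(4x^2y^3) = -y/(2x)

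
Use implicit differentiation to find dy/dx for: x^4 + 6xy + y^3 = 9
Apply d/dx to both sides, remembering that y depends on x. Each occurrence of y therefore brings in a y' = dy/dx via the chain rule.

With F(x, y) equal to the left-hand side minus the right, differentiate F term by term:
  d/dx[x^4] = 4x^3
  d/dx[6xy] = 6x·y' + 6y
  d/dx[y^3] = 3y^2·y'
  d/dx[-9] = 0
Adding these up, d/dx[F] = 0 becomes
  (4x^3 + 6y) + (6x + 3y^2)·y' = 0,
so isolating y',
  dy/dx = -(4x^3 + 6y)/(6x + 3y^2) = 2(-2x^3 - 3y)/(3(2x + y^2))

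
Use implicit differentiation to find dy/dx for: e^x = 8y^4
Apply d/dx to both sides, remembering that y depends on x. Each occurrence of y therefore brings in a y' = dy/dx via the chain rule.

With F(x, y) equal to the left-hand side minus the right, differentiate F term by term:
  d/dx[-8y^4] = -32y^3·y'
  d/dx[e^(x)] = e^(x)
Adding these up, d/dx[F] = 0 becomes
  (e^(x)) + (-32y^3)·y' = 0,
so isolating y',
  dy/dx = -(e^(x))/(-32y^3) = e^(x)/(32y^3)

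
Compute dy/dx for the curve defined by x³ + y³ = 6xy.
Apply d/dx to both sides, remembering that y depends on x. Each occurrence of y therefore brings in a y' = dy/dx via the chain rule.

With F(x, y) equal to the left-hand side minus the right, differentiate F term by term:
  d/dx[x^3] = 3x^2
  d/dx[-6xy] = -6x·y' - 6y
  d/dx[y^3] = 3y^2·y'
Adding these up, d/dx[F] = 0 becomes
  (3x^2 - 6y) + (-6x + 3y^2)·y' = 0,
so isolating y',
  dy/dx = -(3x^2 - 6y)/(-6x + 3y^2) = (x^2 - 2y)/(2x - y^2)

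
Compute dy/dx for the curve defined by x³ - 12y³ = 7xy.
Take d/dx of both sides. Since y is implicitly a function of x, the chain rule attaches a y' = dy/dx factor whenever we differentiate through y.

Set F(x, y) = (left side) − (right side), so the curve is F = 0. Differentiating each term of F:
  d/dx[x^3] = 3x^2
  d/dx[-7xy] = -7x·y' - 7y
  d/dx[-12y^3] = -36y^2·y'

Collecting, the y'-free part is the partial derivative in x and the y' coefficient is the partial derivative in y:
  ∂F/∂x = 3x^2 - 7y
  ∂F/∂y = -7x - 36y^2

so d/dx[F(x, y(x))] = ∂F/∂x + (∂F/∂y)·y' = 0. Rearranging,
  dy/dx = -(∂F/∂x)/(∂F/∂y) = -(3x^2 - 7y)/(-7x - 36y^2) = (3x^2 - 7y)/(7x + 36y^2)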